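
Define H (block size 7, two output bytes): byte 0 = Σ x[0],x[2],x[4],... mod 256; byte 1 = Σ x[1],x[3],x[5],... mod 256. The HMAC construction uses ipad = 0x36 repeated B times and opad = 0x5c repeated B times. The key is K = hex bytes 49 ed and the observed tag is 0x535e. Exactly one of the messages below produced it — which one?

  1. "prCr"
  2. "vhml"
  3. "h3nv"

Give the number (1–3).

Key hex bytes 49 ed is 2 bytes ≤ B = 7; zero-pad to 7 bytes: K' = 49 ed 00 00 00 00 00.
K' ⊕ ipad = 7f db 36 36 36 36 36; K' ⊕ opad = 15 b1 5c 5c 5c 5c 5c.
m1: inner = H(7f db 36 36 36 36 36 70 72 43 72) = 05 fa; tag = H(15 b1 5c 5c 5c 5c 5c 05 fa) = 236e
m2: inner = H(7f db 36 36 36 36 36 76 68 6d 6c) = f5 2a; tag = H(15 b1 5c 5c 5c 5c 5c f5 2a) = 535e ← matches
m3: inner = H(7f db 36 36 36 36 36 68 33 6e 76) = ca 1d; tag = H(15 b1 5c 5c 5c 5c 5c ca 1d) = 4633

2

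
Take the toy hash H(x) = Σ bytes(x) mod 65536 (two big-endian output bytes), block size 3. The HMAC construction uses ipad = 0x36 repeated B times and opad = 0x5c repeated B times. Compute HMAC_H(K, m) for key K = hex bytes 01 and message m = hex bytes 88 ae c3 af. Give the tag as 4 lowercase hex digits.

0163

Key hex bytes 01 is 1 byte ≤ B = 3; zero-pad to 3 bytes: K' = 01 00 00.
K' ⊕ ipad = 37 36 36.  K' ⊕ opad = 5d 5c 5c.
Inner input = (K'⊕ipad) ∥ m = 37 36 36 ∥ 88 ae c3 af.
Inner hash: sum = 55+54+54+136+174+195+175 = 843 → 03 4b.
Outer input = (K'⊕opad) ∥ inner = 5d 5c 5c ∥ 03 4b.
Outer hash (tag): sum = 93+92+92+3+75 = 355 → 01 63.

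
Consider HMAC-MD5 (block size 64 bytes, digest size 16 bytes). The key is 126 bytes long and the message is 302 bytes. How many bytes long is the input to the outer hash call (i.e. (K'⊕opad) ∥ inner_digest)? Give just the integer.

Key is 126 > 64 bytes, so it is hashed to 16 bytes then zero-padded to 64: |K'| = 64.
Outer input = (K'⊕opad) ∥ H(inner) → 64 + 16 = 80 bytes.

80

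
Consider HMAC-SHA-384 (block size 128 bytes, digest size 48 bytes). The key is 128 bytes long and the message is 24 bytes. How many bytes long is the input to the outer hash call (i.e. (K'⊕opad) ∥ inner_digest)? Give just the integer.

176

Key is 128 ≤ 128 bytes, zero-padded: |K'| = 128.
Outer input = (K'⊕opad) ∥ H(inner) → 128 + 48 = 176 bytes.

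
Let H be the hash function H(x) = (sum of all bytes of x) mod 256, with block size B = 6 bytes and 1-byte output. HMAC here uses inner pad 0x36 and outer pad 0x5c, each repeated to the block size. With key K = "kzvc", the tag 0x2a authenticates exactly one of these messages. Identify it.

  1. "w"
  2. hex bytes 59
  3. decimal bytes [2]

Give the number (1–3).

3

Key "kzvc" = 6b 7a 76 63 is 4 bytes ≤ B = 6; zero-pad to 6 bytes: K' = 6b 7a 76 63 00 00.
K' ⊕ ipad = 5d 4c 40 55 36 36; K' ⊕ opad = 37 26 2a 3f 5c 5c.
m1: inner = H(5d 4c 40 55 36 36 77) = 21; tag = H(37 26 2a 3f 5c 5c 21) = 9f
m2: inner = H(5d 4c 40 55 36 36 59) = 03; tag = H(37 26 2a 3f 5c 5c 03) = 81
m3: inner = H(5d 4c 40 55 36 36 02) = ac; tag = H(37 26 2a 3f 5c 5c ac) = 2a ← matches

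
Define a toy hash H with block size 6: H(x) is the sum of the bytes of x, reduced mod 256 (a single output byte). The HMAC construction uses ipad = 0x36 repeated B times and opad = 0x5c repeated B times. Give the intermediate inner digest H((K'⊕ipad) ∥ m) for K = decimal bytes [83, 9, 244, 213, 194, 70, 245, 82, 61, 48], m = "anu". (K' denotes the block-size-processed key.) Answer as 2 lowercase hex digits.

29

Key decimal bytes [83, 9, 244, 213, 194, 70, 245, 82, 61, 48] = 53 09 f4 d5 c2 46 f5 52 3d 30 is 10 bytes > B = 6, so hash it first: H(key) = e1, then zero-pad to 6 bytes: K' = e1 00 00 00 00 00.
K' ⊕ ipad = d7 36 36 36 36 36.
Inner input = d7 36 36 36 36 36 ∥ 61 6e 75.
Inner hash: sum = 215+54+54+54+54+54+97+110+117 = 809; mod 256 = 41 → 29.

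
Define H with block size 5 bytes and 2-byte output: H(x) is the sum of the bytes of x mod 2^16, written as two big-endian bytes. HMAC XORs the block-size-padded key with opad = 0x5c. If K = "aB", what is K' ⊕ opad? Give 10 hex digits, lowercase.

Key "aB" = 61 42 is 2 bytes ≤ B = 5; zero-pad to 5 bytes: K' = 61 42 00 00 00.
XOR each byte with 0x5c: 61⊕5c=3d, 42⊕5c=1e, 00⊕5c=5c, 00⊕5c=5c, 00⊕5c=5c.

3d1e5c5c5c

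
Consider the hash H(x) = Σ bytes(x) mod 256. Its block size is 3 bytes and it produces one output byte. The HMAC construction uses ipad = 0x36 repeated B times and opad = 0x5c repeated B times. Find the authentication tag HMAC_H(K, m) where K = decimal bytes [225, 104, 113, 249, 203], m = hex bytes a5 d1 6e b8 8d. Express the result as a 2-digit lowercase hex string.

Key decimal bytes [225, 104, 113, 249, 203] = e1 68 71 f9 cb is 5 bytes > B = 3, so hash it first: H(key) = 7e, then zero-pad to 3 bytes: K' = 7e 00 00.
K' ⊕ ipad = 48 36 36.  K' ⊕ opad = 22 5c 5c.
Inner input = (K'⊕ipad) ∥ m = 48 36 36 ∥ a5 d1 6e b8 8d.
Inner hash: sum = 72+54+54+165+209+110+184+141 = 989; mod 256 = 221 → dd.
Outer input = (K'⊕opad) ∥ inner = 22 5c 5c ∥ dd.
Outer hash (tag): sum = 34+92+92+221 = 439; mod 256 = 183 → b7.

b7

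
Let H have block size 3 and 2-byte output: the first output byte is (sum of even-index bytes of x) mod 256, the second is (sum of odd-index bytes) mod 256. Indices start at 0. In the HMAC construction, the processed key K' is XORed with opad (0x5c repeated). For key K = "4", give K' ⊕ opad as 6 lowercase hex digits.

685c5c

Key "4" = 34 is 1 byte ≤ B = 3; zero-pad to 3 bytes: K' = 34 00 00.
XOR each byte with 0x5c: 34⊕5c=68, 00⊕5c=5c, 00⊕5c=5c.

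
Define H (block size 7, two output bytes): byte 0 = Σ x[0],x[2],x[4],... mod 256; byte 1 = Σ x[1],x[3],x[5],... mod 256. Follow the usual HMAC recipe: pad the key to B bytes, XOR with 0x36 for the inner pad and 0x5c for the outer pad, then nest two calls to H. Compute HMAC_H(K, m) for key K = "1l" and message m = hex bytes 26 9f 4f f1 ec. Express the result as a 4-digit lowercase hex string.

Key "1l" = 31 6c is 2 bytes ≤ B = 7; zero-pad to 7 bytes: K' = 31 6c 00 00 00 00 00.
K' ⊕ ipad = 07 5a 36 36 36 36 36.  K' ⊕ opad = 6d 30 5c 5c 5c 5c 5c.
Inner input = (K'⊕ipad) ∥ m = 07 5a 36 36 36 36 36 ∥ 26 9f 4f f1 ec.
Inner hash: even-index sum = 569 mod 256 = 57; odd-index sum = 551 mod 256 = 39 → 39 27.
Outer input = (K'⊕opad) ∥ inner = 6d 30 5c 5c 5c 5c 5c ∥ 39 27.
Outer hash (tag): even-index sum = 424 mod 256 = 168; odd-index sum = 289 mod 256 = 33 → a8 21.

a821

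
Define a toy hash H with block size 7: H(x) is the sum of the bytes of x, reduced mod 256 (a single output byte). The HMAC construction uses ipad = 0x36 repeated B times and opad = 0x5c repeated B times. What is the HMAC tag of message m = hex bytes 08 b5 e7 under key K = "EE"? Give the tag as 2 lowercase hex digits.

Key "EE" = 45 45 is 2 bytes ≤ B = 7; zero-pad to 7 bytes: K' = 45 45 00 00 00 00 00.
K' ⊕ ipad = 73 73 36 36 36 36 36.  K' ⊕ opad = 19 19 5c 5c 5c 5c 5c.
Inner input = (K'⊕ipad) ∥ m = 73 73 36 36 36 36 36 ∥ 08 b5 e7.
Inner hash: sum = 115+115+54+54+54+54+54+8+181+231 = 920; mod 256 = 152 → 98.
Outer input = (K'⊕opad) ∥ inner = 19 19 5c 5c 5c 5c 5c ∥ 98.
Outer hash (tag): sum = 25+25+92+92+92+92+92+152 = 662; mod 256 = 150 → 96.

96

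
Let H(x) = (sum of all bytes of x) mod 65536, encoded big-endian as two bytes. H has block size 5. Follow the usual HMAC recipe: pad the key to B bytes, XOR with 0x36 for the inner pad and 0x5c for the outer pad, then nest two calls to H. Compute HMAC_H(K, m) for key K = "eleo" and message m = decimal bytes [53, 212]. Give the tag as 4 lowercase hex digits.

01cb

Key "eleo" = 65 6c 65 6f is 4 bytes ≤ B = 5; zero-pad to 5 bytes: K' = 65 6c 65 6f 00.
K' ⊕ ipad = 53 5a 53 59 36.  K' ⊕ opad = 39 30 39 33 5c.
Inner input = (K'⊕ipad) ∥ m = 53 5a 53 59 36 ∥ 35 d4.
Inner hash: sum = 83+90+83+89+54+53+212 = 664 → 02 98.
Outer input = (K'⊕opad) ∥ inner = 39 30 39 33 5c ∥ 02 98.
Outer hash (tag): sum = 57+48+57+51+92+2+152 = 459 → 01 cb.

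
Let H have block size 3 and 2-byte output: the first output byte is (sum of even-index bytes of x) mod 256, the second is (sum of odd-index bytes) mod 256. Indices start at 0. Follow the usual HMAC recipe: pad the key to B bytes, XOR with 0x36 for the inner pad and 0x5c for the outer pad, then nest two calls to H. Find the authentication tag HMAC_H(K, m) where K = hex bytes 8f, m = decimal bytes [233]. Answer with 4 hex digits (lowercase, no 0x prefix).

Key hex bytes 8f is 1 byte ≤ B = 3; zero-pad to 3 bytes: K' = 8f 00 00.
K' ⊕ ipad = b9 36 36.  K' ⊕ opad = d3 5c 5c.
Inner input = (K'⊕ipad) ∥ m = b9 36 36 ∥ e9.
Inner hash: even-index sum = 239 mod 256 = 239; odd-index sum = 287 mod 256 = 31 → ef 1f.
Outer input = (K'⊕opad) ∥ inner = d3 5c 5c ∥ ef 1f.
Outer hash (tag): even-index sum = 334 mod 256 = 78; odd-index sum = 331 mod 256 = 75 → 4e 4b.

4e4b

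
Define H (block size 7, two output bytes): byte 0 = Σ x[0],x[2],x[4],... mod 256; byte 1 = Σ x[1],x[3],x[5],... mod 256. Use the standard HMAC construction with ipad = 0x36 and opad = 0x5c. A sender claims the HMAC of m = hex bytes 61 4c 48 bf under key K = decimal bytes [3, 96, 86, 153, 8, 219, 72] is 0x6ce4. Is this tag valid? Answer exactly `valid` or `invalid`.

valid

Key decimal bytes [3, 96, 86, 153, 8, 219, 72] = 03 60 56 99 08 db 48 is exactly B = 7 bytes: K' = 03 60 56 99 08 db 48.
K' ⊕ ipad = 35 56 60 af 3e ed 7e; K' ⊕ opad = 5f 3c 0a c5 54 87 14.
Inner hash: even-index sum = 604 mod 256 = 92; odd-index sum = 667 mod 256 = 155 → 5c 9b.
Outer hash (recomputed tag): even-index sum = 364 mod 256 = 108; odd-index sum = 484 mod 256 = 228 → 6c e4.
Recomputed tag = 6ce4; claimed = 6ce4 → match.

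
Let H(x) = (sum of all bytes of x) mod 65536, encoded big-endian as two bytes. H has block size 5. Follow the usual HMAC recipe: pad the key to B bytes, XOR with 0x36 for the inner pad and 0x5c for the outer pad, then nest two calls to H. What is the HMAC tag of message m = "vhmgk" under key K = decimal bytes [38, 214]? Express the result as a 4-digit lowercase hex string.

Key decimal bytes [38, 214] = 26 d6 is 2 bytes ≤ B = 5; zero-pad to 5 bytes: K' = 26 d6 00 00 00.
K' ⊕ ipad = 10 e0 36 36 36.  K' ⊕ opad = 7a 8a 5c 5c 5c.
Inner input = (K'⊕ipad) ∥ m = 10 e0 36 36 36 ∥ 76 68 6d 67 6b.
Inner hash: sum = 16+224+54+54+54+118+104+109+103+107 = 943 → 03 af.
Outer input = (K'⊕opad) ∥ inner = 7a 8a 5c 5c 5c ∥ 03 af.
Outer hash (tag): sum = 122+138+92+92+92+3+175 = 714 → 02 ca.

02ca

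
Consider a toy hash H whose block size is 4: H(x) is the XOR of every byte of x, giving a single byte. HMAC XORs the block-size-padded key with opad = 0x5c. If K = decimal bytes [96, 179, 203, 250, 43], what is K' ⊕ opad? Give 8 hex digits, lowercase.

955c5c5c

Key decimal bytes [96, 179, 203, 250, 43] = 60 b3 cb fa 2b is 5 bytes > B = 4, so hash it first: H(key) = c9, then zero-pad to 4 bytes: K' = c9 00 00 00.
XOR each byte with 0x5c: c9⊕5c=95, 00⊕5c=5c, 00⊕5c=5c, 00⊕5c=5c.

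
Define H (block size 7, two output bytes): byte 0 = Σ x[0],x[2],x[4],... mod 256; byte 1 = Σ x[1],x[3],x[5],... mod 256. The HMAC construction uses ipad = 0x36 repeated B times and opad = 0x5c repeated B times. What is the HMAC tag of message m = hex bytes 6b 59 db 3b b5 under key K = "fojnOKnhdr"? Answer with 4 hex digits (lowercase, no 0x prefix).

Key "fojnOKnhdr" = 66 6f 6a 6e 4f 4b 6e 68 64 72 is 10 bytes > B = 7, so hash it first: H(key) = f1 02, then zero-pad to 7 bytes: K' = f1 02 00 00 00 00 00.
K' ⊕ ipad = c7 34 36 36 36 36 36.  K' ⊕ opad = ad 5e 5c 5c 5c 5c 5c.
Inner input = (K'⊕ipad) ∥ m = c7 34 36 36 36 36 36 ∥ 6b 59 db 3b b5.
Inner hash: even-index sum = 509 mod 256 = 253; odd-index sum = 667 mod 256 = 155 → fd 9b.
Outer input = (K'⊕opad) ∥ inner = ad 5e 5c 5c 5c 5c 5c ∥ fd 9b.
Outer hash (tag): even-index sum = 604 mod 256 = 92; odd-index sum = 531 mod 256 = 19 → 5c 13.

5c13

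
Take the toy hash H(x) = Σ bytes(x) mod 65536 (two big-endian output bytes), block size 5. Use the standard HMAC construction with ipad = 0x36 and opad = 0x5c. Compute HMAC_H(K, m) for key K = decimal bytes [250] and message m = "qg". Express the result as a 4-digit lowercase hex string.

Key decimal bytes [250] = fa is 1 byte ≤ B = 5; zero-pad to 5 bytes: K' = fa 00 00 00 00.
K' ⊕ ipad = cc 36 36 36 36.  K' ⊕ opad = a6 5c 5c 5c 5c.
Inner input = (K'⊕ipad) ∥ m = cc 36 36 36 36 ∥ 71 67.
Inner hash: sum = 204+54+54+54+54+113+103 = 636 → 02 7c.
Outer input = (K'⊕opad) ∥ inner = a6 5c 5c 5c 5c ∥ 02 7c.
Outer hash (tag): sum = 166+92+92+92+92+2+124 = 660 → 02 94.

0294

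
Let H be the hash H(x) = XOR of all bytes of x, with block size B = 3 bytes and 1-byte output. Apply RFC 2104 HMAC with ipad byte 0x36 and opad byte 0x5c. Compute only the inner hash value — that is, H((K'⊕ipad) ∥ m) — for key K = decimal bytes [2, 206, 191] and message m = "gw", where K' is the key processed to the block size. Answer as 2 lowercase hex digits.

55

Key decimal bytes [2, 206, 191] = 02 ce bf is exactly B = 3 bytes: K' = 02 ce bf.
K' ⊕ ipad = 34 f8 89.
Inner input = 34 f8 89 ∥ 67 77.
Inner hash: XOR 34⊕f8⊕89⊕67⊕77 = 55.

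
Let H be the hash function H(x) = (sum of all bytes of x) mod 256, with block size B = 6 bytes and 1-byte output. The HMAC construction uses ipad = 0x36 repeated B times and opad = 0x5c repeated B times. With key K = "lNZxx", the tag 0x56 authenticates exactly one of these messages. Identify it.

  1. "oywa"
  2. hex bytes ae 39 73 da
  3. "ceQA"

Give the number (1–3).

Key "lNZxx" = 6c 4e 5a 78 78 is 5 bytes ≤ B = 6; zero-pad to 6 bytes: K' = 6c 4e 5a 78 78 00.
K' ⊕ ipad = 5a 78 6c 4e 4e 36; K' ⊕ opad = 30 12 06 24 24 5c.
m1: inner = H(5a 78 6c 4e 4e 36 6f 79 77 61) = d0; tag = H(30 12 06 24 24 5c d0) = bc
m2: inner = H(5a 78 6c 4e 4e 36 ae 39 73 da) = 44; tag = H(30 12 06 24 24 5c 44) = 30
m3: inner = H(5a 78 6c 4e 4e 36 63 65 51 41) = 6a; tag = H(30 12 06 24 24 5c 6a) = 56 ← matches

3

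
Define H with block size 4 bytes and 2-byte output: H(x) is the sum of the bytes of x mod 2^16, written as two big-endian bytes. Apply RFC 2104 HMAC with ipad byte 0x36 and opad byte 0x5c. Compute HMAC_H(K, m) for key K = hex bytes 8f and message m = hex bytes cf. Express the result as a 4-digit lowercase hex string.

0213

Key hex bytes 8f is 1 byte ≤ B = 4; zero-pad to 4 bytes: K' = 8f 00 00 00.
K' ⊕ ipad = b9 36 36 36.  K' ⊕ opad = d3 5c 5c 5c.
Inner input = (K'⊕ipad) ∥ m = b9 36 36 36 ∥ cf.
Inner hash: sum = 185+54+54+54+207 = 554 → 02 2a.
Outer input = (K'⊕opad) ∥ inner = d3 5c 5c 5c ∥ 02 2a.
Outer hash (tag): sum = 211+92+92+92+2+42 = 531 → 02 13.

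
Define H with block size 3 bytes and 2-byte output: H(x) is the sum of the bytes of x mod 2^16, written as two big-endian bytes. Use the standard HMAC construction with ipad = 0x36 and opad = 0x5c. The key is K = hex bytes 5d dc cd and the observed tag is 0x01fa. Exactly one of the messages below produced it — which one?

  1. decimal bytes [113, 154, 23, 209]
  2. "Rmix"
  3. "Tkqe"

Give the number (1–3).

3

Key hex bytes 5d dc cd is exactly B = 3 bytes: K' = 5d dc cd.
K' ⊕ ipad = 6b ea fb; K' ⊕ opad = 01 80 91.
m1: inner = H(6b ea fb 71 9a 17 d1) = 04 43; tag = H(01 80 91 04 43) = 0159
m2: inner = H(6b ea fb 52 6d 69 78) = 03 f0; tag = H(01 80 91 03 f0) = 0205
m3: inner = H(6b ea fb 54 6b 71 65) = 03 e5; tag = H(01 80 91 03 e5) = 01fa ← matches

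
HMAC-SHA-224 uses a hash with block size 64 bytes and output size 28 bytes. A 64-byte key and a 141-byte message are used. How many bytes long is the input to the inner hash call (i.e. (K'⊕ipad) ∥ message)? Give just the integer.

Key is 64 ≤ 64 bytes, zero-padded: |K'| = 64.
Inner input = (K'⊕ipad) ∥ m → 64 + 141 = 205 bytes.

205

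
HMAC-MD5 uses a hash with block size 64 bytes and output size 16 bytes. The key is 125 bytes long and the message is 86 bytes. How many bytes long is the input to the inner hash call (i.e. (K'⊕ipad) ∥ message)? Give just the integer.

Key is 125 > 64 bytes, so it is hashed to 16 bytes then zero-padded to 64: |K'| = 64.
Inner input = (K'⊕ipad) ∥ m → 64 + 86 = 150 bytes.

150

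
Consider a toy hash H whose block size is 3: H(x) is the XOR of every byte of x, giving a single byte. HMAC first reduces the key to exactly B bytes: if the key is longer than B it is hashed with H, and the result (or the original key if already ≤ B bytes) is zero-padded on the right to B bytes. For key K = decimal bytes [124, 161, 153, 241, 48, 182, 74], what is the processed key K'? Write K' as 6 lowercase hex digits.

790000

|K| = 7 > B = 3, so first hash the key.
H(K): XOR 7c⊕a1⊕99⊕f1⊕30⊕b6⊕4a = 79.
Zero-pad H(K) = 79 to 3 bytes: K' = 79 00 00.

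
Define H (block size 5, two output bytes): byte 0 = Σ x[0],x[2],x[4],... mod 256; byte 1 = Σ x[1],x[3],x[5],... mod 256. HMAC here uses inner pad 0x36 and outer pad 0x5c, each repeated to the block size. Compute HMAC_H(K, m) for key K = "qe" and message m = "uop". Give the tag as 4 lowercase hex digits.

53b7

Key "qe" = 71 65 is 2 bytes ≤ B = 5; zero-pad to 5 bytes: K' = 71 65 00 00 00.
K' ⊕ ipad = 47 53 36 36 36.  K' ⊕ opad = 2d 39 5c 5c 5c.
Inner input = (K'⊕ipad) ∥ m = 47 53 36 36 36 ∥ 75 6f 70.
Inner hash: even-index sum = 290 mod 256 = 34; odd-index sum = 366 mod 256 = 110 → 22 6e.
Outer input = (K'⊕opad) ∥ inner = 2d 39 5c 5c 5c ∥ 22 6e.
Outer hash (tag): even-index sum = 339 mod 256 = 83; odd-index sum = 183 mod 256 = 183 → 53 b7.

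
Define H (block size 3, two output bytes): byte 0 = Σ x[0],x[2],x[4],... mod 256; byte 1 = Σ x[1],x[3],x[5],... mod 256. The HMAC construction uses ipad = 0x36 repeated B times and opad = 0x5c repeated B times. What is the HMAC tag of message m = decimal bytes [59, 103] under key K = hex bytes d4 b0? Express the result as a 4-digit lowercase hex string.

Key hex bytes d4 b0 is 2 bytes ≤ B = 3; zero-pad to 3 bytes: K' = d4 b0 00.
K' ⊕ ipad = e2 86 36.  K' ⊕ opad = 88 ec 5c.
Inner input = (K'⊕ipad) ∥ m = e2 86 36 ∥ 3b 67.
Inner hash: even-index sum = 383 mod 256 = 127; odd-index sum = 193 mod 256 = 193 → 7f c1.
Outer input = (K'⊕opad) ∥ inner = 88 ec 5c ∥ 7f c1.
Outer hash (tag): even-index sum = 421 mod 256 = 165; odd-index sum = 363 mod 256 = 107 → a5 6b.

a56b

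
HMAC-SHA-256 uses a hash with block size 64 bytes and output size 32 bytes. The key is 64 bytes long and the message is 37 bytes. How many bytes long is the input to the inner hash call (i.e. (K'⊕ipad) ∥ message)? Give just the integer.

Key is 64 ≤ 64 bytes, zero-padded: |K'| = 64.
Inner input = (K'⊕ipad) ∥ m → 64 + 37 = 101 bytes.

101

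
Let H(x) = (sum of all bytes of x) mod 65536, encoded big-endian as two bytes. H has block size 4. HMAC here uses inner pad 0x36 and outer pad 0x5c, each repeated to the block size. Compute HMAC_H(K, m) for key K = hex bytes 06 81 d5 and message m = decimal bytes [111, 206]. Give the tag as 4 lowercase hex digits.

025c

Key hex bytes 06 81 d5 is 3 bytes ≤ B = 4; zero-pad to 4 bytes: K' = 06 81 d5 00.
K' ⊕ ipad = 30 b7 e3 36.  K' ⊕ opad = 5a dd 89 5c.
Inner input = (K'⊕ipad) ∥ m = 30 b7 e3 36 ∥ 6f ce.
Inner hash: sum = 48+183+227+54+111+206 = 829 → 03 3d.
Outer input = (K'⊕opad) ∥ inner = 5a dd 89 5c ∥ 03 3d.
Outer hash (tag): sum = 90+221+137+92+3+61 = 604 → 02 5c.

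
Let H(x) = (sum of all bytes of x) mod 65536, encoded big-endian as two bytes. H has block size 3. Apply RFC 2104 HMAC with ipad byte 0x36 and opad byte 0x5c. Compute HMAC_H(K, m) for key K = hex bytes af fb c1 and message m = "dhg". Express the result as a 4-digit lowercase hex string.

02ca

Key hex bytes af fb c1 is exactly B = 3 bytes: K' = af fb c1.
K' ⊕ ipad = 99 cd f7.  K' ⊕ opad = f3 a7 9d.
Inner input = (K'⊕ipad) ∥ m = 99 cd f7 ∥ 64 68 67.
Inner hash: sum = 153+205+247+100+104+103 = 912 → 03 90.
Outer input = (K'⊕opad) ∥ inner = f3 a7 9d ∥ 03 90.
Outer hash (tag): sum = 243+167+157+3+144 = 714 → 02 ca.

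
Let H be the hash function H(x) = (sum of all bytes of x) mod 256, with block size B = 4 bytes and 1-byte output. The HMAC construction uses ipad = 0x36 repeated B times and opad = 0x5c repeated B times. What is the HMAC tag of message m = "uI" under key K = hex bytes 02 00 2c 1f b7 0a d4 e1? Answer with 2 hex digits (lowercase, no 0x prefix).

Key hex bytes 02 00 2c 1f b7 0a d4 e1 is 8 bytes > B = 4, so hash it first: H(key) = c3, then zero-pad to 4 bytes: K' = c3 00 00 00.
K' ⊕ ipad = f5 36 36 36.  K' ⊕ opad = 9f 5c 5c 5c.
Inner input = (K'⊕ipad) ∥ m = f5 36 36 36 ∥ 75 49.
Inner hash: sum = 245+54+54+54+117+73 = 597; mod 256 = 85 → 55.
Outer input = (K'⊕opad) ∥ inner = 9f 5c 5c 5c ∥ 55.
Outer hash (tag): sum = 159+92+92+92+85 = 520; mod 256 = 8 → 08.

08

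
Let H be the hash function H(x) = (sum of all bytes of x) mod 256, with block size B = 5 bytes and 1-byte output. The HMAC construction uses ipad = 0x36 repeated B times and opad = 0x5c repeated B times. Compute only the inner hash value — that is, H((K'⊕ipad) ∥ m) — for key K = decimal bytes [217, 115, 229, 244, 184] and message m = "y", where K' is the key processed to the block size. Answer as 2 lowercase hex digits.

d0

Key decimal bytes [217, 115, 229, 244, 184] = d9 73 e5 f4 b8 is exactly B = 5 bytes: K' = d9 73 e5 f4 b8.
K' ⊕ ipad = ef 45 d3 c2 8e.
Inner input = ef 45 d3 c2 8e ∥ 79.
Inner hash: sum = 239+69+211+194+142+121 = 976; mod 256 = 208 → d0.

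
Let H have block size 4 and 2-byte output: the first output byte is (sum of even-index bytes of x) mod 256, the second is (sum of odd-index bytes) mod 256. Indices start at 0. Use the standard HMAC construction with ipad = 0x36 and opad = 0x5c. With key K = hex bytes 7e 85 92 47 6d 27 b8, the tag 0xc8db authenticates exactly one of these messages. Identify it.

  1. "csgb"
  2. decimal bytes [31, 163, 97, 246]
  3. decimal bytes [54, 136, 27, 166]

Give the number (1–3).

1

Key hex bytes 7e 85 92 47 6d 27 b8 is 7 bytes > B = 4, so hash it first: H(key) = 35 f3, then zero-pad to 4 bytes: K' = 35 f3 00 00.
K' ⊕ ipad = 03 c5 36 36; K' ⊕ opad = 69 af 5c 5c.
m1: inner = H(03 c5 36 36 63 73 67 62) = 03 d0; tag = H(69 af 5c 5c 03 d0) = c8db ← matches
m2: inner = H(03 c5 36 36 1f a3 61 f6) = b9 94; tag = H(69 af 5c 5c b9 94) = 7e9f
m3: inner = H(03 c5 36 36 36 88 1b a6) = 8a 29; tag = H(69 af 5c 5c 8a 29) = 4f34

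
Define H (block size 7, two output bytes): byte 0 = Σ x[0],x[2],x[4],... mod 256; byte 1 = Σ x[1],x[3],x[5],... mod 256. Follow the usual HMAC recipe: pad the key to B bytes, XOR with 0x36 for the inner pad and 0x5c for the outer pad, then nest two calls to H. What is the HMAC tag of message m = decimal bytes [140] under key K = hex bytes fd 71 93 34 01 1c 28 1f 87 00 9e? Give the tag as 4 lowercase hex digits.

64fe

Key hex bytes fd 71 93 34 01 1c 28 1f 87 00 9e is 11 bytes > B = 7, so hash it first: H(key) = de e0, then zero-pad to 7 bytes: K' = de e0 00 00 00 00 00.
K' ⊕ ipad = e8 d6 36 36 36 36 36.  K' ⊕ opad = 82 bc 5c 5c 5c 5c 5c.
Inner input = (K'⊕ipad) ∥ m = e8 d6 36 36 36 36 36 ∥ 8c.
Inner hash: even-index sum = 394 mod 256 = 138; odd-index sum = 462 mod 256 = 206 → 8a ce.
Outer input = (K'⊕opad) ∥ inner = 82 bc 5c 5c 5c 5c 5c ∥ 8a ce.
Outer hash (tag): even-index sum = 612 mod 256 = 100; odd-index sum = 510 mod 256 = 254 → 64 fe.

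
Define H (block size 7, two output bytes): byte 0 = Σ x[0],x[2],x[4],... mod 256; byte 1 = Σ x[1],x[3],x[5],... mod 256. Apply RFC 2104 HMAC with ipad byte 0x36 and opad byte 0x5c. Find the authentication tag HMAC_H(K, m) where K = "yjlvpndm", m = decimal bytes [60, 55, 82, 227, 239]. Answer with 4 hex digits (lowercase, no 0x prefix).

6fea

Key "yjlvpndm" = 79 6a 6c 76 70 6e 64 6d is 8 bytes > B = 7, so hash it first: H(key) = b9 bb, then zero-pad to 7 bytes: K' = b9 bb 00 00 00 00 00.
K' ⊕ ipad = 8f 8d 36 36 36 36 36.  K' ⊕ opad = e5 e7 5c 5c 5c 5c 5c.
Inner input = (K'⊕ipad) ∥ m = 8f 8d 36 36 36 36 36 ∥ 3c 37 52 e3 ef.
Inner hash: even-index sum = 587 mod 256 = 75; odd-index sum = 630 mod 256 = 118 → 4b 76.
Outer input = (K'⊕opad) ∥ inner = e5 e7 5c 5c 5c 5c 5c ∥ 4b 76.
Outer hash (tag): even-index sum = 623 mod 256 = 111; odd-index sum = 490 mod 256 = 234 → 6f ea.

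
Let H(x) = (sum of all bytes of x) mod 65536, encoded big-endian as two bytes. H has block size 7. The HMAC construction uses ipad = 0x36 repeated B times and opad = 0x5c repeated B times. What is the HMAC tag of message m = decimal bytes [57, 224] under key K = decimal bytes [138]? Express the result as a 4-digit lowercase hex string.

031a

Key decimal bytes [138] = 8a is 1 byte ≤ B = 7; zero-pad to 7 bytes: K' = 8a 00 00 00 00 00 00.
K' ⊕ ipad = bc 36 36 36 36 36 36.  K' ⊕ opad = d6 5c 5c 5c 5c 5c 5c.
Inner input = (K'⊕ipad) ∥ m = bc 36 36 36 36 36 36 ∥ 39 e0.
Inner hash: sum = 188+54+54+54+54+54+54+57+224 = 793 → 03 19.
Outer input = (K'⊕opad) ∥ inner = d6 5c 5c 5c 5c 5c 5c ∥ 03 19.
Outer hash (tag): sum = 214+92+92+92+92+92+92+3+25 = 794 → 03 1a.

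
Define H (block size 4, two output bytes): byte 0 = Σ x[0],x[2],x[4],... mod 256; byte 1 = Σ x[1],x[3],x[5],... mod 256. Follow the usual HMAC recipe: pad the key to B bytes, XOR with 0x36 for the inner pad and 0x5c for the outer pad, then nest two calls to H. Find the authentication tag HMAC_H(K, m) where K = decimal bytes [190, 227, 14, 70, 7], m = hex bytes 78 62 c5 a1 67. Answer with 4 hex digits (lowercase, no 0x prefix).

aa29

Key decimal bytes [190, 227, 14, 70, 7] = be e3 0e 46 07 is 5 bytes > B = 4, so hash it first: H(key) = d3 29, then zero-pad to 4 bytes: K' = d3 29 00 00.
K' ⊕ ipad = e5 1f 36 36.  K' ⊕ opad = 8f 75 5c 5c.
Inner input = (K'⊕ipad) ∥ m = e5 1f 36 36 ∥ 78 62 c5 a1 67.
Inner hash: even-index sum = 703 mod 256 = 191; odd-index sum = 344 mod 256 = 88 → bf 58.
Outer input = (K'⊕opad) ∥ inner = 8f 75 5c 5c ∥ bf 58.
Outer hash (tag): even-index sum = 426 mod 256 = 170; odd-index sum = 297 mod 256 = 41 → aa 29.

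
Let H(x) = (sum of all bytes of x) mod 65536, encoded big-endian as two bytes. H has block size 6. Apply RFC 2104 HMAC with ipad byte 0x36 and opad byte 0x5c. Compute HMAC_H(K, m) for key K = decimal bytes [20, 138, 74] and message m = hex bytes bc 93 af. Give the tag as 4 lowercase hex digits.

0345

Key decimal bytes [20, 138, 74] = 14 8a 4a is 3 bytes ≤ B = 6; zero-pad to 6 bytes: K' = 14 8a 4a 00 00 00.
K' ⊕ ipad = 22 bc 7c 36 36 36.  K' ⊕ opad = 48 d6 16 5c 5c 5c.
Inner input = (K'⊕ipad) ∥ m = 22 bc 7c 36 36 36 ∥ bc 93 af.
Inner hash: sum = 34+188+124+54+54+54+188+147+175 = 1018 → 03 fa.
Outer input = (K'⊕opad) ∥ inner = 48 d6 16 5c 5c 5c ∥ 03 fa.
Outer hash (tag): sum = 72+214+22+92+92+92+3+250 = 837 → 03 45.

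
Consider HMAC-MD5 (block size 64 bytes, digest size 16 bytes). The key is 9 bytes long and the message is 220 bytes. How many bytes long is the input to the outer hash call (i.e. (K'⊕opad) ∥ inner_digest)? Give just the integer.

80

Key is 9 ≤ 64 bytes, zero-padded: |K'| = 64.
Outer input = (K'⊕opad) ∥ H(inner) → 64 + 16 = 80 bytes.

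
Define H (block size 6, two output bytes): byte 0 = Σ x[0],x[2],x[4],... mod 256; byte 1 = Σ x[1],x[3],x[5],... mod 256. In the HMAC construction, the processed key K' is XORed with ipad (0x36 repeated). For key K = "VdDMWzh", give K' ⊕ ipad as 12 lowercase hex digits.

Key "VdDMWzh" = 56 64 44 4d 57 7a 68 is 7 bytes > B = 6, so hash it first: H(key) = 59 2b, then zero-pad to 6 bytes: K' = 59 2b 00 00 00 00.
XOR each byte with 0x36: 59⊕36=6f, 2b⊕36=1d, 00⊕36=36, 00⊕36=36, 00⊕36=36, 00⊕36=36.

6f1d36363636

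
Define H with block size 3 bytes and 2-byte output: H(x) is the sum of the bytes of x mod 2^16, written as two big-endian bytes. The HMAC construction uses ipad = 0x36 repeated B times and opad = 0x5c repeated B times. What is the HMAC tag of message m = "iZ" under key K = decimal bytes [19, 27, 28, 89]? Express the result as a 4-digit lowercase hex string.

Key decimal bytes [19, 27, 28, 89] = 13 1b 1c 59 is 4 bytes > B = 3, so hash it first: H(key) = 00 a3, then zero-pad to 3 bytes: K' = 00 a3 00.
K' ⊕ ipad = 36 95 36.  K' ⊕ opad = 5c ff 5c.
Inner input = (K'⊕ipad) ∥ m = 36 95 36 ∥ 69 5a.
Inner hash: sum = 54+149+54+105+90 = 452 → 01 c4.
Outer input = (K'⊕opad) ∥ inner = 5c ff 5c ∥ 01 c4.
Outer hash (tag): sum = 92+255+92+1+196 = 636 → 02 7c.

027c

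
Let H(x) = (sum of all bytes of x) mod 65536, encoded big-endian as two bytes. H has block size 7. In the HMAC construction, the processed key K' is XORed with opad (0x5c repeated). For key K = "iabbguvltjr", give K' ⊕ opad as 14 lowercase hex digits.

58c05c5c5c5c5c

Key "iabbguvltjr" = 69 61 62 62 67 75 76 6c 74 6a 72 is 11 bytes > B = 7, so hash it first: H(key) = 04 9c, then zero-pad to 7 bytes: K' = 04 9c 00 00 00 00 00.
XOR each byte with 0x5c: 04⊕5c=58, 9c⊕5c=c0, 00⊕5c=5c, 00⊕5c=5c, 00⊕5c=5c, 00⊕5c=5c, 00⊕5c=5c.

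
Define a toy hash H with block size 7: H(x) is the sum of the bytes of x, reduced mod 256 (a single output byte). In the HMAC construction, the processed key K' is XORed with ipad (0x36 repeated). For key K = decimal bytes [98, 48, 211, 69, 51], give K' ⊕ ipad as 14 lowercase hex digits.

Key decimal bytes [98, 48, 211, 69, 51] = 62 30 d3 45 33 is 5 bytes ≤ B = 7; zero-pad to 7 bytes: K' = 62 30 d3 45 33 00 00.
XOR each byte with 0x36: 62⊕36=54, 30⊕36=06, d3⊕36=e5, 45⊕36=73, 33⊕36=05, 00⊕36=36, 00⊕36=36.

5406e573053636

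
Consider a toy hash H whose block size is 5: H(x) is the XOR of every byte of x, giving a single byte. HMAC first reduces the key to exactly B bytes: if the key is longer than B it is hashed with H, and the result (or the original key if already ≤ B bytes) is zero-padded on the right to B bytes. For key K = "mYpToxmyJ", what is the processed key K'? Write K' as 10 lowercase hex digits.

5900000000

|K| = 9 > B = 5, so first hash the key.
H(K): XOR 6d⊕59⊕70⊕54⊕6f⊕78⊕6d⊕79⊕4a = 59.
Zero-pad H(K) = 59 to 5 bytes: K' = 59 00 00 00 00.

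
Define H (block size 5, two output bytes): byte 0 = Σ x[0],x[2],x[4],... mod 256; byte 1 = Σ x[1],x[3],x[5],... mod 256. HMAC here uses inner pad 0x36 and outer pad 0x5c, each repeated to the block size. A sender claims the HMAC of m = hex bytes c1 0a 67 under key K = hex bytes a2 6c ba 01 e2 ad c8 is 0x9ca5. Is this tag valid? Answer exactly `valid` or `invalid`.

Key hex bytes a2 6c ba 01 e2 ad c8 is 7 bytes > B = 5, so hash it first: H(key) = 06 1a, then zero-pad to 5 bytes: K' = 06 1a 00 00 00.
K' ⊕ ipad = 30 2c 36 36 36; K' ⊕ opad = 5a 46 5c 5c 5c.
Inner hash: even-index sum = 166 mod 256 = 166; odd-index sum = 394 mod 256 = 138 → a6 8a.
Outer hash (recomputed tag): even-index sum = 412 mod 256 = 156; odd-index sum = 328 mod 256 = 72 → 9c 48.
Recomputed tag = 9c48; claimed = 9ca5 → mismatch.

invalid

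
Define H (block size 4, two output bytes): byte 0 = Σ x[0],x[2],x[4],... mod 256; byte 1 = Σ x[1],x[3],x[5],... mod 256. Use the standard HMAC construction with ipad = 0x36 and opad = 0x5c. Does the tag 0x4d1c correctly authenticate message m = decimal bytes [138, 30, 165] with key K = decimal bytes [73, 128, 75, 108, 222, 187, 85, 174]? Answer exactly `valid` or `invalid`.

Key decimal bytes [73, 128, 75, 108, 222, 187, 85, 174] = 49 80 4b 6c de bb 55 ae is 8 bytes > B = 4, so hash it first: H(key) = c7 55, then zero-pad to 4 bytes: K' = c7 55 00 00.
K' ⊕ ipad = f1 63 36 36; K' ⊕ opad = 9b 09 5c 5c.
Inner hash: even-index sum = 598 mod 256 = 86; odd-index sum = 183 mod 256 = 183 → 56 b7.
Outer hash (recomputed tag): even-index sum = 333 mod 256 = 77; odd-index sum = 284 mod 256 = 28 → 4d 1c.
Recomputed tag = 4d1c; claimed = 4d1c → match.

valid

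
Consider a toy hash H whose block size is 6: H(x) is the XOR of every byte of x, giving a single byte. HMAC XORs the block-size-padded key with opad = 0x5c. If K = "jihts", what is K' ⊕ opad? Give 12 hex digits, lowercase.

Key "jihts" = 6a 69 68 74 73 is 5 bytes ≤ B = 6; zero-pad to 6 bytes: K' = 6a 69 68 74 73 00.
XOR each byte with 0x5c: 6a⊕5c=36, 69⊕5c=35, 68⊕5c=34, 74⊕5c=28, 73⊕5c=2f, 00⊕5c=5c.

363534282f5c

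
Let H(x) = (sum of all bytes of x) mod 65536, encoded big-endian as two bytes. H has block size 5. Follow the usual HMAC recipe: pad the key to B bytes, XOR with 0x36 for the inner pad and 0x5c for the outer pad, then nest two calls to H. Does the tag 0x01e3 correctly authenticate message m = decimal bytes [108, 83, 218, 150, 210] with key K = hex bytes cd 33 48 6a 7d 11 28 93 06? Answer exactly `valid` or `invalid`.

Key hex bytes cd 33 48 6a 7d 11 28 93 06 is 9 bytes > B = 5, so hash it first: H(key) = 03 01, then zero-pad to 5 bytes: K' = 03 01 00 00 00.
K' ⊕ ipad = 35 37 36 36 36; K' ⊕ opad = 5f 5d 5c 5c 5c.
Inner hash: sum = 53+55+54+54+54+108+83+218+150+210 = 1039 → 04 0f.
Outer hash (recomputed tag): sum = 95+93+92+92+92+4+15 = 483 → 01 e3.
Recomputed tag = 01e3; claimed = 01e3 → match.

valid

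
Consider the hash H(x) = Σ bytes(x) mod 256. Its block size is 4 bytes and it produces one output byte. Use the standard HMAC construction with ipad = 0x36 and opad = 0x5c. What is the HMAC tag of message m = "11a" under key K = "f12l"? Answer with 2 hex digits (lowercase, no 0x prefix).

Key "f12l" = 66 31 32 6c is exactly B = 4 bytes: K' = 66 31 32 6c.
K' ⊕ ipad = 50 07 04 5a.  K' ⊕ opad = 3a 6d 6e 30.
Inner input = (K'⊕ipad) ∥ m = 50 07 04 5a ∥ 31 31 61.
Inner hash: sum = 80+7+4+90+49+49+97 = 376; mod 256 = 120 → 78.
Outer input = (K'⊕opad) ∥ inner = 3a 6d 6e 30 ∥ 78.
Outer hash (tag): sum = 58+109+110+48+120 = 445; mod 256 = 189 → bd.

bd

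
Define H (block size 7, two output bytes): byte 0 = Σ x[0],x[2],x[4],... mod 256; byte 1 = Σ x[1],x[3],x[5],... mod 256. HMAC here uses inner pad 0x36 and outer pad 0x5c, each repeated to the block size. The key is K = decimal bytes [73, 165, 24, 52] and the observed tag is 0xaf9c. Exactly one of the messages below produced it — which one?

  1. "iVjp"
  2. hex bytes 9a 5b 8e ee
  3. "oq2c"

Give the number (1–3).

Key decimal bytes [73, 165, 24, 52] = 49 a5 18 34 is 4 bytes ≤ B = 7; zero-pad to 7 bytes: K' = 49 a5 18 34 00 00 00.
K' ⊕ ipad = 7f 93 2e 02 36 36 36; K' ⊕ opad = 15 f9 44 68 5c 5c 5c.
m1: inner = H(7f 93 2e 02 36 36 36 69 56 6a 70) = df 9e; tag = H(15 f9 44 68 5c 5c 5c df 9e) = af9c ← matches
m2: inner = H(7f 93 2e 02 36 36 36 9a 5b 8e ee) = 62 f3; tag = H(15 f9 44 68 5c 5c 5c 62 f3) = 041f
m3: inner = H(7f 93 2e 02 36 36 36 6f 71 32 63) = ed 6c; tag = H(15 f9 44 68 5c 5c 5c ed 6c) = 7daa

1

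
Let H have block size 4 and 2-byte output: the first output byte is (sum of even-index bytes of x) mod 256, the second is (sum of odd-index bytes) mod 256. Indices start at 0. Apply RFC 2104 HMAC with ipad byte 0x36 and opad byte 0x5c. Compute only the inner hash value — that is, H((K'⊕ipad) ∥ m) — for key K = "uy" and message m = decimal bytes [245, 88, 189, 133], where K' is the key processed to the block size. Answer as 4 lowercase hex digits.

Key "uy" = 75 79 is 2 bytes ≤ B = 4; zero-pad to 4 bytes: K' = 75 79 00 00.
K' ⊕ ipad = 43 4f 36 36.
Inner input = 43 4f 36 36 ∥ f5 58 bd 85.
Inner hash: even-index sum = 555 mod 256 = 43; odd-index sum = 354 mod 256 = 98 → 2b 62.

2b62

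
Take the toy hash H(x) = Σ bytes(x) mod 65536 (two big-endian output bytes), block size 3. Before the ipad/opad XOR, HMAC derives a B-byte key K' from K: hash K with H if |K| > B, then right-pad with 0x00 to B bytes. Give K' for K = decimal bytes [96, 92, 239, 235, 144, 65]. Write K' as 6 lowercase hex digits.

036700

|K| = 6 > B = 3, so first hash the key.
H(K): sum = 96+92+239+235+144+65 = 871 → 03 67.
Zero-pad H(K) = 03 67 to 3 bytes: K' = 03 67 00.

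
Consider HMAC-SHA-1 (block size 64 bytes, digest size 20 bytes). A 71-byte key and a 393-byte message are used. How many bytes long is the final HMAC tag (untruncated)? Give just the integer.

The tag is one SHA-1 digest: 20 bytes.

20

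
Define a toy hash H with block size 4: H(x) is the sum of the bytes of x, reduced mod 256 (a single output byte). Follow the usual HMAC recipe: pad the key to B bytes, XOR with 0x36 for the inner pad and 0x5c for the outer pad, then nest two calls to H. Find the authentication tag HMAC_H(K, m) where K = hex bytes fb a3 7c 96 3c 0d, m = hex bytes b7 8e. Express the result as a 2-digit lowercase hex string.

6f

Key hex bytes fb a3 7c 96 3c 0d is 6 bytes > B = 4, so hash it first: H(key) = f9, then zero-pad to 4 bytes: K' = f9 00 00 00.
K' ⊕ ipad = cf 36 36 36.  K' ⊕ opad = a5 5c 5c 5c.
Inner input = (K'⊕ipad) ∥ m = cf 36 36 36 ∥ b7 8e.
Inner hash: sum = 207+54+54+54+183+142 = 694; mod 256 = 182 → b6.
Outer input = (K'⊕opad) ∥ inner = a5 5c 5c 5c ∥ b6.
Outer hash (tag): sum = 165+92+92+92+182 = 623; mod 256 = 111 → 6f.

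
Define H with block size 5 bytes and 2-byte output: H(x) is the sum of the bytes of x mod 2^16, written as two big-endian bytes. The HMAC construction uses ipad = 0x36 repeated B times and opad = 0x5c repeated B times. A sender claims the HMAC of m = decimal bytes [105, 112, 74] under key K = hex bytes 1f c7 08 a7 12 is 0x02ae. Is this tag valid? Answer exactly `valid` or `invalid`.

Key hex bytes 1f c7 08 a7 12 is exactly B = 5 bytes: K' = 1f c7 08 a7 12.
K' ⊕ ipad = 29 f1 3e 91 24; K' ⊕ opad = 43 9b 54 fb 4e.
Inner hash: sum = 41+241+62+145+36+105+112+74 = 816 → 03 30.
Outer hash (recomputed tag): sum = 67+155+84+251+78+3+48 = 686 → 02 ae.
Recomputed tag = 02ae; claimed = 02ae → match.

valid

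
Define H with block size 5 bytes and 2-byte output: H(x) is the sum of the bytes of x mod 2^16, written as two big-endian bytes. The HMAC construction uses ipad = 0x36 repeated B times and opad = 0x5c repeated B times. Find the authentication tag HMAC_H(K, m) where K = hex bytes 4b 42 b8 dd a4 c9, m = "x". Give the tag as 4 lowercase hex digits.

0250

Key hex bytes 4b 42 b8 dd a4 c9 is 6 bytes > B = 5, so hash it first: H(key) = 03 8f, then zero-pad to 5 bytes: K' = 03 8f 00 00 00.
K' ⊕ ipad = 35 b9 36 36 36.  K' ⊕ opad = 5f d3 5c 5c 5c.
Inner input = (K'⊕ipad) ∥ m = 35 b9 36 36 36 ∥ 78.
Inner hash: sum = 53+185+54+54+54+120 = 520 → 02 08.
Outer input = (K'⊕opad) ∥ inner = 5f d3 5c 5c 5c ∥ 02 08.
Outer hash (tag): sum = 95+211+92+92+92+2+8 = 592 → 02 50.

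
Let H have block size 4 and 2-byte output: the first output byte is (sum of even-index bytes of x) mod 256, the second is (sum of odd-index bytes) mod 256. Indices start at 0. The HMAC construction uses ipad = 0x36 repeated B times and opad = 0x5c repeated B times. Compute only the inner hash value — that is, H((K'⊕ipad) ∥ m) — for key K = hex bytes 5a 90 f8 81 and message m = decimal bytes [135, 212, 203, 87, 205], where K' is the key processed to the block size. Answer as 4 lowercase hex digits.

5988

Key hex bytes 5a 90 f8 81 is exactly B = 4 bytes: K' = 5a 90 f8 81.
K' ⊕ ipad = 6c a6 ce b7.
Inner input = 6c a6 ce b7 ∥ 87 d4 cb 57 cd.
Inner hash: even-index sum = 857 mod 256 = 89; odd-index sum = 648 mod 256 = 136 → 59 88.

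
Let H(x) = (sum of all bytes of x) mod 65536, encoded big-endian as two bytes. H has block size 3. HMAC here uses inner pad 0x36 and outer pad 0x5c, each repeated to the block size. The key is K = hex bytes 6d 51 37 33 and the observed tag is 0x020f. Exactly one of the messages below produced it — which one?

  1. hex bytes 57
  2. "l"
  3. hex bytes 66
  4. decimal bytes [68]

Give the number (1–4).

1

Key hex bytes 6d 51 37 33 is 4 bytes > B = 3, so hash it first: H(key) = 01 28, then zero-pad to 3 bytes: K' = 01 28 00.
K' ⊕ ipad = 37 1e 36; K' ⊕ opad = 5d 74 5c.
m1: inner = H(37 1e 36 57) = 00 e2; tag = H(5d 74 5c 00 e2) = 020f ← matches
m2: inner = H(37 1e 36 6c) = 00 f7; tag = H(5d 74 5c 00 f7) = 0224
m3: inner = H(37 1e 36 66) = 00 f1; tag = H(5d 74 5c 00 f1) = 021e
m4: inner = H(37 1e 36 44) = 00 cf; tag = H(5d 74 5c 00 cf) = 01fc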